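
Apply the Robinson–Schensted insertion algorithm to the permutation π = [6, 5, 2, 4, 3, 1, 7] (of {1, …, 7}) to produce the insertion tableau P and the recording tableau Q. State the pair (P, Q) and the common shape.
P = [1, 3, 7] / [2] / [4] / [5] / [6];  Q = [1, 4, 7] / [2] / [3] / [5] / [6];  common shape = (3, 1, 1, 1, 1)

Row-insert the values π_1, π_2, … into P one at a time, bumping the leftmost entry strictly greater than the inserted value down to the next row. The recording tableau Q records, in position (i, j), the step at which that cell was added to P.
  Insert 6 (step 1): P = [6];  Q = [1]
  Insert 5 (step 2): P = [5] / [6];  Q = [1] / [2]
  Insert 2 (step 3): P = [2] / [5] / [6];  Q = [1] / [2] / [3]
  Insert 4 (step 4): P = [2, 4] / [5] / [6];  Q = [1, 4] / [2] / [3]
  Insert 3 (step 5): P = [2, 3] / [4] / [5] / [6];  Q = [1, 4] / [2] / [3] / [5]
  Insert 1 (step 6): P = [1, 3] / [2] / [4] / [5] / [6];  Q = [1, 4] / [2] / [3] / [5] / [6]
  Insert 7 (step 7): P = [1, 3, 7] / [2] / [4] / [5] / [6];  Q = [1, 4, 7] / [2] / [3] / [5] / [6]
Final shape: (3, 1, 1, 1, 1).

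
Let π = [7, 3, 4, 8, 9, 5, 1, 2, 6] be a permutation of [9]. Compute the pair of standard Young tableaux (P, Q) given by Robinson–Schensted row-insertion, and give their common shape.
P = [1, 2, 5, 6] / [3, 4, 9] / [7, 8];  Q = [1, 3, 4, 5] / [2, 6, 9] / [7, 8];  common shape = (4, 3, 2)

Row-insert the values π_1, π_2, … into P one at a time, bumping the leftmost entry strictly greater than the inserted value down to the next row. The recording tableau Q records, in position (i, j), the step at which that cell was added to P.
  Insert 7 (step 1): P = [7];  Q = [1]
  Insert 3 (step 2): P = [3] / [7];  Q = [1] / [2]
  Insert 4 (step 3): P = [3, 4] / [7];  Q = [1, 3] / [2]
  Insert 8 (step 4): P = [3, 4, 8] / [7];  Q = [1, 3, 4] / [2]
  Insert 9 (step 5): P = [3, 4, 8, 9] / [7];  Q = [1, 3, 4, 5] / [2]
  Insert 5 (step 6): P = [3, 4, 5, 9] / [7, 8];  Q = [1, 3, 4, 5] / [2, 6]
  Insert 1 (step 7): P = [1, 4, 5, 9] / [3, 8] / [7];  Q = [1, 3, 4, 5] / [2, 6] / [7]
  Insert 2 (step 8): P = [1, 2, 5, 9] / [3, 4] / [7, 8];  Q = [1, 3, 4, 5] / [2, 6] / [7, 8]
  Insert 6 (step 9): P = [1, 2, 5, 6] / [3, 4, 9] / [7, 8];  Q = [1, 3, 4, 5] / [2, 6, 9] / [7, 8]
Final shape: (4, 3, 2).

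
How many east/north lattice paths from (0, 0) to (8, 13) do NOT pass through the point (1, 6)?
Number of paths = 179466

Total paths from (0, 0) to (8, 13): C(21, 8) = 203490. Paths through (1, 6): (paths (0, 0) → (1, 6)) × (paths (1, 6) → (8, 13)) = C(7, 1) · C(14, 7) = 7 · 3432 = 24024. Avoidance count = 203490 − 24024 = 179466.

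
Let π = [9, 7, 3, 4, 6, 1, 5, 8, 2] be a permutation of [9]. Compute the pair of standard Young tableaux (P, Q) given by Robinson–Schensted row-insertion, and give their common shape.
P = [1, 2, 5, 8] / [3, 4] / [6] / [7] / [9];  Q = [1, 4, 5, 8] / [2, 7] / [3] / [6] / [9];  common shape = (4, 2, 1, 1, 1)

Row-insert the values π_1, π_2, … into P one at a time, bumping the leftmost entry strictly greater than the inserted value down to the next row. The recording tableau Q records, in position (i, j), the step at which that cell was added to P.
  Insert 9 (step 1): P = [9];  Q = [1]
  Insert 7 (step 2): P = [7] / [9];  Q = [1] / [2]
  Insert 3 (step 3): P = [3] / [7] / [9];  Q = [1] / [2] / [3]
  Insert 4 (step 4): P = [3, 4] / [7] / [9];  Q = [1, 4] / [2] / [3]
  Insert 6 (step 5): P = [3, 4, 6] / [7] / [9];  Q = [1, 4, 5] / [2] / [3]
  Insert 1 (step 6): P = [1, 4, 6] / [3] / [7] / [9];  Q = [1, 4, 5] / [2] / [3] / [6]
  Insert 5 (step 7): P = [1, 4, 5] / [3, 6] / [7] / [9];  Q = [1, 4, 5] / [2, 7] / [3] / [6]
  Insert 8 (step 8): P = [1, 4, 5, 8] / [3, 6] / [7] / [9];  Q = [1, 4, 5, 8] / [2, 7] / [3] / [6]
  Insert 2 (step 9): P = [1, 2, 5, 8] / [3, 4] / [6] / [7] / [9];  Q = [1, 4, 5, 8] / [2, 7] / [3] / [6] / [9]
Final shape: (4, 2, 1, 1, 1).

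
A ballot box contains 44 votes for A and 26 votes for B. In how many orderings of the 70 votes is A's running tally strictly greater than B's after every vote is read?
Strict-lead orderings = 2873168699970809016

Total orderings of the 70 votes with 44 for A: C(70, 44) = 11173433833219812840. By the Bertrand ballot formula (Cycle Lemma / reflection principle), the number of orderings in which A is strictly ahead of B throughout is (p − q)/(p + q) · C(p + q, p) = (44 − 26)/(44 + 26) · 11173433833219812840 = 2873168699970809016.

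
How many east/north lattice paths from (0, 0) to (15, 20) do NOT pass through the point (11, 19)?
Number of paths = 2974806660

Total paths from (0, 0) to (15, 20): C(35, 15) = 3247943160. Paths through (11, 19): (paths (0, 0) → (11, 19)) × (paths (11, 19) → (15, 20)) = C(30, 11) · C(5, 4) = 54627300 · 5 = 273136500. Avoidance count = 3247943160 − 273136500 = 2974806660.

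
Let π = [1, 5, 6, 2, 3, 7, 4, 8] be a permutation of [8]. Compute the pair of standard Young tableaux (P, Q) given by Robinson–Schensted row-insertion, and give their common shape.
P = [1, 2, 3, 4, 8] / [5, 6, 7];  Q = [1, 2, 3, 6, 8] / [4, 5, 7];  common shape = (5, 3)

Row-insert the values π_1, π_2, … into P one at a time, bumping the leftmost entry strictly greater than the inserted value down to the next row. The recording tableau Q records, in position (i, j), the step at which that cell was added to P.
  Insert 1 (step 1): P = [1];  Q = [1]
  Insert 5 (step 2): P = [1, 5];  Q = [1, 2]
  Insert 6 (step 3): P = [1, 5, 6];  Q = [1, 2, 3]
  Insert 2 (step 4): P = [1, 2, 6] / [5];  Q = [1, 2, 3] / [4]
  Insert 3 (step 5): P = [1, 2, 3] / [5, 6];  Q = [1, 2, 3] / [4, 5]
  Insert 7 (step 6): P = [1, 2, 3, 7] / [5, 6];  Q = [1, 2, 3, 6] / [4, 5]
  Insert 4 (step 7): P = [1, 2, 3, 4] / [5, 6, 7];  Q = [1, 2, 3, 6] / [4, 5, 7]
  Insert 8 (step 8): P = [1, 2, 3, 4, 8] / [5, 6, 7];  Q = [1, 2, 3, 6, 8] / [4, 5, 7]
Final shape: (5, 3).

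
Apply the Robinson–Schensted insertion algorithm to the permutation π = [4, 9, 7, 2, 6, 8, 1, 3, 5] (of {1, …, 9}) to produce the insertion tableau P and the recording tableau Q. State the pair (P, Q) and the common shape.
P = [1, 3, 5] / [2, 6, 8] / [4, 7] / [9];  Q = [1, 2, 6] / [3, 5, 9] / [4, 8] / [7];  common shape = (3, 3, 2, 1)

Row-insert the values π_1, π_2, … into P one at a time, bumping the leftmost entry strictly greater than the inserted value down to the next row. The recording tableau Q records, in position (i, j), the step at which that cell was added to P.
  Insert 4 (step 1): P = [4];  Q = [1]
  Insert 9 (step 2): P = [4, 9];  Q = [1, 2]
  Insert 7 (step 3): P = [4, 7] / [9];  Q = [1, 2] / [3]
  Insert 2 (step 4): P = [2, 7] / [4] / [9];  Q = [1, 2] / [3] / [4]
  Insert 6 (step 5): P = [2, 6] / [4, 7] / [9];  Q = [1, 2] / [3, 5] / [4]
  Insert 8 (step 6): P = [2, 6, 8] / [4, 7] / [9];  Q = [1, 2, 6] / [3, 5] / [4]
  Insert 1 (step 7): P = [1, 6, 8] / [2, 7] / [4] / [9];  Q = [1, 2, 6] / [3, 5] / [4] / [7]
  Insert 3 (step 8): P = [1, 3, 8] / [2, 6] / [4, 7] / [9];  Q = [1, 2, 6] / [3, 5] / [4, 8] / [7]
  Insert 5 (step 9): P = [1, 3, 5] / [2, 6, 8] / [4, 7] / [9];  Q = [1, 2, 6] / [3, 5, 9] / [4, 8] / [7]
Final shape: (3, 3, 2, 1).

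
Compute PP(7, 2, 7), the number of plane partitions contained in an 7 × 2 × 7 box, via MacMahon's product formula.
PP(7, 2, 7) = 2760615

Evaluate the triple product over i = 1..7, j = 1..2, k = 1..7. The factors are (2/1) · (3/2) · (4/3) · (5/4) · (6/5) · (7/6) · (8/7) · (3/2) · … (98 factors total). The numerators and denominators telescope so the product is an integer; carrying out the multiplication exactly gives PP(7, 2, 7) = 2760615.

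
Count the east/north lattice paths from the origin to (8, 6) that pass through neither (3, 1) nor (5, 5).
Number of paths = 1227

Inclusion–exclusion. Total paths: C(14, 8) = 3003. Through P₁: C(4, 3)·C(10, 5) = 1008. Through P₂: C(10, 5)·C(4, 3) = 1008. Since P₁ is strictly southwest of P₂, a monotone path through both must visit P₁ then P₂; paths through both = C(4, 3)·C(6, 2)·C(4, 3) = 240. Avoid both = 3003 − 1008 − 1008 + 240 = 1227.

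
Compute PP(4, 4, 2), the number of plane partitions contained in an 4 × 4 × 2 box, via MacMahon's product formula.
PP(4, 4, 2) = 1764

Evaluate the triple product over i = 1..4, j = 1..4, k = 1..2. The factors are (2/1) · (3/2) · (3/2) · (4/3) · (4/3) · (5/4) · (5/4) · (6/5) · … (32 factors total). The numerators and denominators telescope so the product is an integer; carrying out the multiplication exactly gives PP(4, 4, 2) = 1764.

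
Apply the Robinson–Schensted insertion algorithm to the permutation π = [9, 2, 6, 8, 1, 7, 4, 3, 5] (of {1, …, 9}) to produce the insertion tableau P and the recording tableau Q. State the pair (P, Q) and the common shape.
P = [1, 3, 5] / [2, 4, 7] / [6] / [8] / [9];  Q = [1, 3, 4] / [2, 6, 9] / [5] / [7] / [8];  common shape = (3, 3, 1, 1, 1)

Row-insert the values π_1, π_2, … into P one at a time, bumping the leftmost entry strictly greater than the inserted value down to the next row. The recording tableau Q records, in position (i, j), the step at which that cell was added to P.
  Insert 9 (step 1): P = [9];  Q = [1]
  Insert 2 (step 2): P = [2] / [9];  Q = [1] / [2]
  Insert 6 (step 3): P = [2, 6] / [9];  Q = [1, 3] / [2]
  Insert 8 (step 4): P = [2, 6, 8] / [9];  Q = [1, 3, 4] / [2]
  Insert 1 (step 5): P = [1, 6, 8] / [2] / [9];  Q = [1, 3, 4] / [2] / [5]
  Insert 7 (step 6): P = [1, 6, 7] / [2, 8] / [9];  Q = [1, 3, 4] / [2, 6] / [5]
  Insert 4 (step 7): P = [1, 4, 7] / [2, 6] / [8] / [9];  Q = [1, 3, 4] / [2, 6] / [5] / [7]
  Insert 3 (step 8): P = [1, 3, 7] / [2, 4] / [6] / [8] / [9];  Q = [1, 3, 4] / [2, 6] / [5] / [7] / [8]
  Insert 5 (step 9): P = [1, 3, 5] / [2, 4, 7] / [6] / [8] / [9];  Q = [1, 3, 4] / [2, 6, 9] / [5] / [7] / [8]
Final shape: (3, 3, 1, 1, 1).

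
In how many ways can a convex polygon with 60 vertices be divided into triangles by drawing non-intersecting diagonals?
C_58 = 104088460289122304033498318812080

These polygon triangulations are counted by the Catalan number C_n = (1/(n + 1)) · C(2n, n). For n = 58: C_58 = (1/59) · C(116, 58) = 6141219157058215937976400809912720/59 = 104088460289122304033498318812080.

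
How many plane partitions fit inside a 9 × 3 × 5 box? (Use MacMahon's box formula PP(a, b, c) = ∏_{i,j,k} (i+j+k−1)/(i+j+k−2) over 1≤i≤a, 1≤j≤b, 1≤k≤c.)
PP(9, 3, 5) = 208416208

Evaluate the triple product over i = 1..9, j = 1..3, k = 1..5. The factors are (2/1) · (3/2) · (4/3) · (5/4) · (6/5) · (3/2) · (4/3) · (5/4) · … (135 factors total). The numerators and denominators telescope so the product is an integer; carrying out the multiplication exactly gives PP(9, 3, 5) = 208416208.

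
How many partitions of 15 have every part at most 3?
p(15, parts ≤ 3) = 27

Partitions of 15 with all parts ≤ 3: 3+3+3+3+3, 3+3+3+3+2+1, 3+3+3+3+1+1+1, 3+3+3+2+2+2, 3+3+3+2+2+1+1, 3+3+3+2+1+1+1+1, 3+3+3+1+1+1+1+1+1, 3+3+2+2+2+2+1, 3+3+2+2+2+1+1+1, 3+3+2+2+1+1+1+1+1, 3+3+2+1+1+1+1+1+1+1, 3+3+1+1+1+1+1+1+1+1+1, 3+2+2+2+2+2+2, 3+2+2+2+2+2+1+1, 3+2+2+2+2+1+1+1+1, 3+2+2+2+1+1+1+1+1+1, 3+2+2+1+1+1+1+1+1+1+1, 3+2+1+1+1+1+1+1+1+1+1+1, 3+1+1+1+1+1+1+1+1+1+1+1+1, 2+2+2+2+2+2+2+1, 2+2+2+2+2+2+1+1+1, 2+2+2+2+2+1+1+1+1+1, 2+2+2+2+1+1+1+1+1+1+1, 2+2+2+1+1+1+1+1+1+1+1+1, 2+2+1+1+1+1+1+1+1+1+1+1+1, 2+1+1+1+1+1+1+1+1+1+1+1+1+1, 1+1+1+1+1+1+1+1+1+1+1+1+1+1+1. Count = 27.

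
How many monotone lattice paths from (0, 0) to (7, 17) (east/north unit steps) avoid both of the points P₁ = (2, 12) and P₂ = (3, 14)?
Number of paths = 308927

Inclusion–exclusion. Total paths: C(24, 7) = 346104. Through P₁: C(14, 2)·C(10, 5) = 22932. Through P₂: C(17, 3)·C(7, 4) = 23800. Since P₁ is strictly southwest of P₂, a monotone path through both must visit P₁ then P₂; paths through both = C(14, 2)·C(3, 1)·C(7, 4) = 9555. Avoid both = 346104 − 22932 − 23800 + 9555 = 308927.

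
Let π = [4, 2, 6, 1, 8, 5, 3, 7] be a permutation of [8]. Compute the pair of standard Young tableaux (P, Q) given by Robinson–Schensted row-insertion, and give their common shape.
P = [1, 3, 7] / [2, 5, 8] / [4, 6];  Q = [1, 3, 5] / [2, 6, 8] / [4, 7];  common shape = (3, 3, 2)

Row-insert the values π_1, π_2, … into P one at a time, bumping the leftmost entry strictly greater than the inserted value down to the next row. The recording tableau Q records, in position (i, j), the step at which that cell was added to P.
  Insert 4 (step 1): P = [4];  Q = [1]
  Insert 2 (step 2): P = [2] / [4];  Q = [1] / [2]
  Insert 6 (step 3): P = [2, 6] / [4];  Q = [1, 3] / [2]
  Insert 1 (step 4): P = [1, 6] / [2] / [4];  Q = [1, 3] / [2] / [4]
  Insert 8 (step 5): P = [1, 6, 8] / [2] / [4];  Q = [1, 3, 5] / [2] / [4]
  Insert 5 (step 6): P = [1, 5, 8] / [2, 6] / [4];  Q = [1, 3, 5] / [2, 6] / [4]
  Insert 3 (step 7): P = [1, 3, 8] / [2, 5] / [4, 6];  Q = [1, 3, 5] / [2, 6] / [4, 7]
  Insert 7 (step 8): P = [1, 3, 7] / [2, 5, 8] / [4, 6];  Q = [1, 3, 5] / [2, 6, 8] / [4, 7]
Final shape: (3, 3, 2).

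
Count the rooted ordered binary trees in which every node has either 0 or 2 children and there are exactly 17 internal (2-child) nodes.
C_17 = 129644790

These full binary trees are counted by the Catalan number C_n = (1/(n + 1)) · C(2n, n). For n = 17: C_17 = (1/18) · C(34, 17) = 2333606220/18 = 129644790.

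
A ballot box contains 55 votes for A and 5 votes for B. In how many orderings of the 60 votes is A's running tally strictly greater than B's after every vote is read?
Strict-lead orderings = 4551260

Total orderings of the 60 votes with 55 for A: C(60, 55) = 5461512. By the Bertrand ballot formula (Cycle Lemma / reflection principle), the number of orderings in which A is strictly ahead of B throughout is (p − q)/(p + q) · C(p + q, p) = (55 − 5)/(55 + 5) · 5461512 = 4551260.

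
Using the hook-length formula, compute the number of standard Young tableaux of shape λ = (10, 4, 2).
# SYT of shape (10, 4, 2) = 38220

Hook-length formula: f^λ = n! / Π hook(c), product over all cells c of the Young diagram. For λ = (10, 4, 2), n = 16 boxes. Hook lengths by row (left-to-right, top-to-bottom): [12, 11, 9, 8, 6, 5, 4, 3, 2, 1]; [5, 4, 2, 1]; [2, 1]. Product of hooks = 547430400. So f^λ = 16! / 547430400 = 20922789888000 / 547430400 = 38220.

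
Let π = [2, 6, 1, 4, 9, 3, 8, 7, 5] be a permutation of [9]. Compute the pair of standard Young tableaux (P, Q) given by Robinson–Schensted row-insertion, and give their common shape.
P = [1, 3, 5] / [2, 4, 7] / [6, 8] / [9];  Q = [1, 2, 5] / [3, 4, 7] / [6, 8] / [9];  common shape = (3, 3, 2, 1)

Row-insert the values π_1, π_2, … into P one at a time, bumping the leftmost entry strictly greater than the inserted value down to the next row. The recording tableau Q records, in position (i, j), the step at which that cell was added to P.
  Insert 2 (step 1): P = [2];  Q = [1]
  Insert 6 (step 2): P = [2, 6];  Q = [1, 2]
  Insert 1 (step 3): P = [1, 6] / [2];  Q = [1, 2] / [3]
  Insert 4 (step 4): P = [1, 4] / [2, 6];  Q = [1, 2] / [3, 4]
  Insert 9 (step 5): P = [1, 4, 9] / [2, 6];  Q = [1, 2, 5] / [3, 4]
  Insert 3 (step 6): P = [1, 3, 9] / [2, 4] / [6];  Q = [1, 2, 5] / [3, 4] / [6]
  Insert 8 (step 7): P = [1, 3, 8] / [2, 4, 9] / [6];  Q = [1, 2, 5] / [3, 4, 7] / [6]
  Insert 7 (step 8): P = [1, 3, 7] / [2, 4, 8] / [6, 9];  Q = [1, 2, 5] / [3, 4, 7] / [6, 8]
  Insert 5 (step 9): P = [1, 3, 5] / [2, 4, 7] / [6, 8] / [9];  Q = [1, 2, 5] / [3, 4, 7] / [6, 8] / [9]
Final shape: (3, 3, 2, 1).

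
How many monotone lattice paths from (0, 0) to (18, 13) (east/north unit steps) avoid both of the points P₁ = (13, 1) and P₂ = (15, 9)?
Number of paths = 160425853

Inclusion–exclusion. Total paths: C(31, 18) = 206253075. Through P₁: C(14, 13)·C(17, 5) = 86632. Through P₂: C(24, 15)·C(7, 3) = 45762640. Since P₁ is strictly southwest of P₂, a monotone path through both must visit P₁ then P₂; paths through both = C(14, 13)·C(10, 2)·C(7, 3) = 22050. Avoid both = 206253075 − 86632 − 45762640 + 22050 = 160425853.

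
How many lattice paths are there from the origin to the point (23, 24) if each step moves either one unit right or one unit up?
Number of paths = 16123801841550

A monotone lattice path from (0, 0) to (23, 24) consists of 23 east steps and 24 north steps in some order, so it is determined by which 23 of the 47 steps are east. The count is C(47, 23) = 16123801841550.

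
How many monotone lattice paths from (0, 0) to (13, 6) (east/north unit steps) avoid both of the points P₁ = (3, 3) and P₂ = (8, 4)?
Number of paths = 13537

Inclusion–exclusion. Total paths: C(19, 13) = 27132. Through P₁: C(6, 3)·C(13, 10) = 5720. Through P₂: C(12, 8)·C(7, 5) = 10395. Since P₁ is strictly southwest of P₂, a monotone path through both must visit P₁ then P₂; paths through both = C(6, 3)·C(6, 5)·C(7, 5) = 2520. Avoid both = 27132 − 5720 − 10395 + 2520 = 13537.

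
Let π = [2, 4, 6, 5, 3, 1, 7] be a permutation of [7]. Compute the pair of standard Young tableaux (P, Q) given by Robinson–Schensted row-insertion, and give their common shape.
P = [1, 3, 5, 7] / [2] / [4] / [6];  Q = [1, 2, 3, 7] / [4] / [5] / [6];  common shape = (4, 1, 1, 1)

Row-insert the values π_1, π_2, … into P one at a time, bumping the leftmost entry strictly greater than the inserted value down to the next row. The recording tableau Q records, in position (i, j), the step at which that cell was added to P.
  Insert 2 (step 1): P = [2];  Q = [1]
  Insert 4 (step 2): P = [2, 4];  Q = [1, 2]
  Insert 6 (step 3): P = [2, 4, 6];  Q = [1, 2, 3]
  Insert 5 (step 4): P = [2, 4, 5] / [6];  Q = [1, 2, 3] / [4]
  Insert 3 (step 5): P = [2, 3, 5] / [4] / [6];  Q = [1, 2, 3] / [4] / [5]
  Insert 1 (step 6): P = [1, 3, 5] / [2] / [4] / [6];  Q = [1, 2, 3] / [4] / [5] / [6]
  Insert 7 (step 7): P = [1, 3, 5, 7] / [2] / [4] / [6];  Q = [1, 2, 3, 7] / [4] / [5] / [6]
Final shape: (4, 1, 1, 1).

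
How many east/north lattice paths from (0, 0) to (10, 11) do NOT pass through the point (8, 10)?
Number of paths = 221442

Total paths from (0, 0) to (10, 11): C(21, 10) = 352716. Paths through (8, 10): (paths (0, 0) → (8, 10)) × (paths (8, 10) → (10, 11)) = C(18, 8) · C(3, 2) = 43758 · 3 = 131274. Avoidance count = 352716 − 131274 = 221442.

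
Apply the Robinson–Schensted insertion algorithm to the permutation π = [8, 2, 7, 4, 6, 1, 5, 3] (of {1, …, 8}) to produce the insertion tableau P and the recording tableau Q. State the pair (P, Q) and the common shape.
P = [1, 3, 5] / [2, 4] / [6] / [7] / [8];  Q = [1, 3, 5] / [2, 7] / [4] / [6] / [8];  common shape = (3, 2, 1, 1, 1)

Row-insert the values π_1, π_2, … into P one at a time, bumping the leftmost entry strictly greater than the inserted value down to the next row. The recording tableau Q records, in position (i, j), the step at which that cell was added to P.
  Insert 8 (step 1): P = [8];  Q = [1]
  Insert 2 (step 2): P = [2] / [8];  Q = [1] / [2]
  Insert 7 (step 3): P = [2, 7] / [8];  Q = [1, 3] / [2]
  Insert 4 (step 4): P = [2, 4] / [7] / [8];  Q = [1, 3] / [2] / [4]
  Insert 6 (step 5): P = [2, 4, 6] / [7] / [8];  Q = [1, 3, 5] / [2] / [4]
  Insert 1 (step 6): P = [1, 4, 6] / [2] / [7] / [8];  Q = [1, 3, 5] / [2] / [4] / [6]
  Insert 5 (step 7): P = [1, 4, 5] / [2, 6] / [7] / [8];  Q = [1, 3, 5] / [2, 7] / [4] / [6]
  Insert 3 (step 8): P = [1, 3, 5] / [2, 4] / [6] / [7] / [8];  Q = [1, 3, 5] / [2, 7] / [4] / [6] / [8]
Final shape: (3, 2, 1, 1, 1).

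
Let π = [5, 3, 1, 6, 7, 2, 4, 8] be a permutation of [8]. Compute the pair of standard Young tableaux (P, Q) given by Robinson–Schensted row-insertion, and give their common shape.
P = [1, 2, 4, 8] / [3, 6, 7] / [5];  Q = [1, 4, 5, 8] / [2, 6, 7] / [3];  common shape = (4, 3, 1)

Row-insert the values π_1, π_2, … into P one at a time, bumping the leftmost entry strictly greater than the inserted value down to the next row. The recording tableau Q records, in position (i, j), the step at which that cell was added to P.
  Insert 5 (step 1): P = [5];  Q = [1]
  Insert 3 (step 2): P = [3] / [5];  Q = [1] / [2]
  Insert 1 (step 3): P = [1] / [3] / [5];  Q = [1] / [2] / [3]
  Insert 6 (step 4): P = [1, 6] / [3] / [5];  Q = [1, 4] / [2] / [3]
  Insert 7 (step 5): P = [1, 6, 7] / [3] / [5];  Q = [1, 4, 5] / [2] / [3]
  Insert 2 (step 6): P = [1, 2, 7] / [3, 6] / [5];  Q = [1, 4, 5] / [2, 6] / [3]
  Insert 4 (step 7): P = [1, 2, 4] / [3, 6, 7] / [5];  Q = [1, 4, 5] / [2, 6, 7] / [3]
  Insert 8 (step 8): P = [1, 2, 4, 8] / [3, 6, 7] / [5];  Q = [1, 4, 5, 8] / [2, 6, 7] / [3]
Final shape: (4, 3, 1).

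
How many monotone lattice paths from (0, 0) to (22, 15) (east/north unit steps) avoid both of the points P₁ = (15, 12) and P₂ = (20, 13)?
Number of paths = 4464956880

Inclusion–exclusion. Total paths: C(37, 22) = 9364199760. Through P₁: C(27, 15)·C(10, 7) = 2086063200. Through P₂: C(33, 20)·C(4, 2) = 3438998640. Since P₁ is strictly southwest of P₂, a monotone path through both must visit P₁ then P₂; paths through both = C(27, 15)·C(6, 5)·C(4, 2) = 625818960. Avoid both = 9364199760 − 2086063200 − 3438998640 + 625818960 = 4464956880.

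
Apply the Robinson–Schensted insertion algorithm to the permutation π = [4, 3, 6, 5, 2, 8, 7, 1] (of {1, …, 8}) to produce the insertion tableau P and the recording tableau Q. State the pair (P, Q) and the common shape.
P = [1, 5, 7] / [2, 6, 8] / [3] / [4];  Q = [1, 3, 6] / [2, 4, 7] / [5] / [8];  common shape = (3, 3, 1, 1)

Row-insert the values π_1, π_2, … into P one at a time, bumping the leftmost entry strictly greater than the inserted value down to the next row. The recording tableau Q records, in position (i, j), the step at which that cell was added to P.
  Insert 4 (step 1): P = [4];  Q = [1]
  Insert 3 (step 2): P = [3] / [4];  Q = [1] / [2]
  Insert 6 (step 3): P = [3, 6] / [4];  Q = [1, 3] / [2]
  Insert 5 (step 4): P = [3, 5] / [4, 6];  Q = [1, 3] / [2, 4]
  Insert 2 (step 5): P = [2, 5] / [3, 6] / [4];  Q = [1, 3] / [2, 4] / [5]
  Insert 8 (step 6): P = [2, 5, 8] / [3, 6] / [4];  Q = [1, 3, 6] / [2, 4] / [5]
  Insert 7 (step 7): P = [2, 5, 7] / [3, 6, 8] / [4];  Q = [1, 3, 6] / [2, 4, 7] / [5]
  Insert 1 (step 8): P = [1, 5, 7] / [2, 6, 8] / [3] / [4];  Q = [1, 3, 6] / [2, 4, 7] / [5] / [8]
Final shape: (3, 3, 1, 1).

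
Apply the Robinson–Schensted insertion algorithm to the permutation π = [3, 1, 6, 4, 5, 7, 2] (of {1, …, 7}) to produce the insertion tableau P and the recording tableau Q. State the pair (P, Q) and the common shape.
P = [1, 2, 5, 7] / [3, 4] / [6];  Q = [1, 3, 5, 6] / [2, 4] / [7];  common shape = (4, 2, 1)

Row-insert the values π_1, π_2, … into P one at a time, bumping the leftmost entry strictly greater than the inserted value down to the next row. The recording tableau Q records, in position (i, j), the step at which that cell was added to P.
  Insert 3 (step 1): P = [3];  Q = [1]
  Insert 1 (step 2): P = [1] / [3];  Q = [1] / [2]
  Insert 6 (step 3): P = [1, 6] / [3];  Q = [1, 3] / [2]
  Insert 4 (step 4): P = [1, 4] / [3, 6];  Q = [1, 3] / [2, 4]
  Insert 5 (step 5): P = [1, 4, 5] / [3, 6];  Q = [1, 3, 5] / [2, 4]
  Insert 7 (step 6): P = [1, 4, 5, 7] / [3, 6];  Q = [1, 3, 5, 6] / [2, 4]
  Insert 2 (step 7): P = [1, 2, 5, 7] / [3, 4] / [6];  Q = [1, 3, 5, 6] / [2, 4] / [7]
Final shape: (4, 2, 1).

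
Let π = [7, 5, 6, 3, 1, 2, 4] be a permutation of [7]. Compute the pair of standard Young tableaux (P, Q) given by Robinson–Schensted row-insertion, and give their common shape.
P = [1, 2, 4] / [3, 6] / [5] / [7];  Q = [1, 3, 7] / [2, 6] / [4] / [5];  common shape = (3, 2, 1, 1)

Row-insert the values π_1, π_2, … into P one at a time, bumping the leftmost entry strictly greater than the inserted value down to the next row. The recording tableau Q records, in position (i, j), the step at which that cell was added to P.
  Insert 7 (step 1): P = [7];  Q = [1]
  Insert 5 (step 2): P = [5] / [7];  Q = [1] / [2]
  Insert 6 (step 3): P = [5, 6] / [7];  Q = [1, 3] / [2]
  Insert 3 (step 4): P = [3, 6] / [5] / [7];  Q = [1, 3] / [2] / [4]
  Insert 1 (step 5): P = [1, 6] / [3] / [5] / [7];  Q = [1, 3] / [2] / [4] / [5]
  Insert 2 (step 6): P = [1, 2] / [3, 6] / [5] / [7];  Q = [1, 3] / [2, 6] / [4] / [5]
  Insert 4 (step 7): P = [1, 2, 4] / [3, 6] / [5] / [7];  Q = [1, 3, 7] / [2, 6] / [4] / [5]
Final shape: (3, 2, 1, 1).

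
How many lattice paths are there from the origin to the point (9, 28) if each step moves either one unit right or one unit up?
Number of paths = 124403620

A monotone lattice path from (0, 0) to (9, 28) consists of 9 east steps and 28 north steps in some order, so it is determined by which 9 of the 37 steps are east. The count is C(37, 9) = 124403620.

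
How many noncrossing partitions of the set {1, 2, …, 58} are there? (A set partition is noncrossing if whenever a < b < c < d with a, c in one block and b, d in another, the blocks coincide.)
C_58 = 104088460289122304033498318812080

These noncrossing partitions are counted by the Catalan number C_n = (1/(n + 1)) · C(2n, n). For n = 58: C_58 = (1/59) · C(116, 58) = 6141219157058215937976400809912720/59 = 104088460289122304033498318812080.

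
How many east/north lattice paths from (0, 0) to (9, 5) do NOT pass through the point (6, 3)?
Number of paths = 1162

Total paths from (0, 0) to (9, 5): C(14, 9) = 2002. Paths through (6, 3): (paths (0, 0) → (6, 3)) × (paths (6, 3) → (9, 5)) = C(9, 6) · C(5, 3) = 84 · 10 = 840. Avoidance count = 2002 − 840 = 1162.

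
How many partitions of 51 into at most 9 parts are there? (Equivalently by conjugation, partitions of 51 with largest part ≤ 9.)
p(51, parts ≤ 9) = 51294

Use the recurrence p(n, m) = p(n, m−1) + p(n−m, m): either the largest part is < m (count p(n, m−1)) or the largest part is exactly m (remove one copy of m, count p(n−m, m)). With p(0, ·) = 1 this gives p(51, parts ≤ 9) = 51294. (By conjugating Young diagrams, this also counts partitions of 51 into at most 9 parts.)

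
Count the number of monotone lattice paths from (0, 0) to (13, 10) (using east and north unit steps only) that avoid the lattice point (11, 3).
Number of paths = 1130962

Total paths from (0, 0) to (13, 10): C(23, 13) = 1144066. Paths through (11, 3): (paths (0, 0) → (11, 3)) × (paths (11, 3) → (13, 10)) = C(14, 11) · C(9, 2) = 364 · 36 = 13104. Avoidance count = 1144066 − 13104 = 1130962.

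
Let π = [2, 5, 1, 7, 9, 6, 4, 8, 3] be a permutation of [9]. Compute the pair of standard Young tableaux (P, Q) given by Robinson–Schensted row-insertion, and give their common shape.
P = [1, 3, 6, 8] / [2, 4, 9] / [5] / [7];  Q = [1, 2, 4, 5] / [3, 6, 8] / [7] / [9];  common shape = (4, 3, 1, 1)

Row-insert the values π_1, π_2, … into P one at a time, bumping the leftmost entry strictly greater than the inserted value down to the next row. The recording tableau Q records, in position (i, j), the step at which that cell was added to P.
  Insert 2 (step 1): P = [2];  Q = [1]
  Insert 5 (step 2): P = [2, 5];  Q = [1, 2]
  Insert 1 (step 3): P = [1, 5] / [2];  Q = [1, 2] / [3]
  Insert 7 (step 4): P = [1, 5, 7] / [2];  Q = [1, 2, 4] / [3]
  Insert 9 (step 5): P = [1, 5, 7, 9] / [2];  Q = [1, 2, 4, 5] / [3]
  Insert 6 (step 6): P = [1, 5, 6, 9] / [2, 7];  Q = [1, 2, 4, 5] / [3, 6]
  Insert 4 (step 7): P = [1, 4, 6, 9] / [2, 5] / [7];  Q = [1, 2, 4, 5] / [3, 6] / [7]
  Insert 8 (step 8): P = [1, 4, 6, 8] / [2, 5, 9] / [7];  Q = [1, 2, 4, 5] / [3, 6, 8] / [7]
  Insert 3 (step 9): P = [1, 3, 6, 8] / [2, 4, 9] / [5] / [7];  Q = [1, 2, 4, 5] / [3, 6, 8] / [7] / [9]
Final shape: (4, 3, 1, 1).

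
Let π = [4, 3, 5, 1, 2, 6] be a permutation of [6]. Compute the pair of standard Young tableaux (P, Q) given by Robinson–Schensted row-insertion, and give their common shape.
P = [1, 2, 6] / [3, 5] / [4];  Q = [1, 3, 6] / [2, 5] / [4];  common shape = (3, 2, 1)

Row-insert the values π_1, π_2, … into P one at a time, bumping the leftmost entry strictly greater than the inserted value down to the next row. The recording tableau Q records, in position (i, j), the step at which that cell was added to P.
  Insert 4 (step 1): P = [4];  Q = [1]
  Insert 3 (step 2): P = [3] / [4];  Q = [1] / [2]
  Insert 5 (step 3): P = [3, 5] / [4];  Q = [1, 3] / [2]
  Insert 1 (step 4): P = [1, 5] / [3] / [4];  Q = [1, 3] / [2] / [4]
  Insert 2 (step 5): P = [1, 2] / [3, 5] / [4];  Q = [1, 3] / [2, 5] / [4]
  Insert 6 (step 6): P = [1, 2, 6] / [3, 5] / [4];  Q = [1, 3, 6] / [2, 5] / [4]
Final shape: (3, 2, 1).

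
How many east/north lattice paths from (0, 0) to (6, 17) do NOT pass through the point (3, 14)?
Number of paths = 87347

Total paths from (0, 0) to (6, 17): C(23, 6) = 100947. Paths through (3, 14): (paths (0, 0) → (3, 14)) × (paths (3, 14) → (6, 17)) = C(17, 3) · C(6, 3) = 680 · 20 = 13600. Avoidance count = 100947 − 13600 = 87347.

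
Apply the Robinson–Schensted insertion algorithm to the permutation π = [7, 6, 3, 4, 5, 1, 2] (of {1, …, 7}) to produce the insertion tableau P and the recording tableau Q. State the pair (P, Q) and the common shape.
P = [1, 2, 5] / [3, 4] / [6] / [7];  Q = [1, 4, 5] / [2, 7] / [3] / [6];  common shape = (3, 2, 1, 1)

Row-insert the values π_1, π_2, … into P one at a time, bumping the leftmost entry strictly greater than the inserted value down to the next row. The recording tableau Q records, in position (i, j), the step at which that cell was added to P.
  Insert 7 (step 1): P = [7];  Q = [1]
  Insert 6 (step 2): P = [6] / [7];  Q = [1] / [2]
  Insert 3 (step 3): P = [3] / [6] / [7];  Q = [1] / [2] / [3]
  Insert 4 (step 4): P = [3, 4] / [6] / [7];  Q = [1, 4] / [2] / [3]
  Insert 5 (step 5): P = [3, 4, 5] / [6] / [7];  Q = [1, 4, 5] / [2] / [3]
  Insert 1 (step 6): P = [1, 4, 5] / [3] / [6] / [7];  Q = [1, 4, 5] / [2] / [3] / [6]
  Insert 2 (step 7): P = [1, 2, 5] / [3, 4] / [6] / [7];  Q = [1, 4, 5] / [2, 7] / [3] / [6]
Final shape: (3, 2, 1, 1).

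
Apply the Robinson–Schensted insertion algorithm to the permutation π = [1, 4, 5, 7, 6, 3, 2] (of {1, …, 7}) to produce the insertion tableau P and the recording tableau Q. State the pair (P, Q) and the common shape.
P = [1, 2, 5, 6] / [3] / [4] / [7];  Q = [1, 2, 3, 4] / [5] / [6] / [7];  common shape = (4, 1, 1, 1)

Row-insert the values π_1, π_2, … into P one at a time, bumping the leftmost entry strictly greater than the inserted value down to the next row. The recording tableau Q records, in position (i, j), the step at which that cell was added to P.
  Insert 1 (step 1): P = [1];  Q = [1]
  Insert 4 (step 2): P = [1, 4];  Q = [1, 2]
  Insert 5 (step 3): P = [1, 4, 5];  Q = [1, 2, 3]
  Insert 7 (step 4): P = [1, 4, 5, 7];  Q = [1, 2, 3, 4]
  Insert 6 (step 5): P = [1, 4, 5, 6] / [7];  Q = [1, 2, 3, 4] / [5]
  Insert 3 (step 6): P = [1, 3, 5, 6] / [4] / [7];  Q = [1, 2, 3, 4] / [5] / [6]
  Insert 2 (step 7): P = [1, 2, 5, 6] / [3] / [4] / [7];  Q = [1, 2, 3, 4] / [5] / [6] / [7]
Final shape: (4, 1, 1, 1).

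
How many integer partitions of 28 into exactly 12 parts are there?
p(28, 12 parts) = 224

Partitions of n into exactly k parts are in bijection with partitions of n − k into at most k parts (subtract 1 from each part). So p(28, exactly 12) = p(16, parts ≤ 12). Computing via the recurrence p(m, j) = p(m, j−1) + p(m−j, j) gives 224.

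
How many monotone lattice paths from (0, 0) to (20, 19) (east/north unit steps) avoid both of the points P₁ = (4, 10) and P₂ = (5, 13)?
Number of paths = 66630585539

Inclusion–exclusion. Total paths: C(39, 20) = 68923264410. Through P₁: C(14, 4)·C(25, 16) = 2045017975. Through P₂: C(18, 5)·C(21, 15) = 464933952. Since P₁ is strictly southwest of P₂, a monotone path through both must visit P₁ then P₂; paths through both = C(14, 4)·C(4, 1)·C(21, 15) = 217273056. Avoid both = 68923264410 − 2045017975 − 464933952 + 217273056 = 66630585539.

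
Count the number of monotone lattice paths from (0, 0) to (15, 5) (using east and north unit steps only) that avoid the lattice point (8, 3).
Number of paths = 9564

Total paths from (0, 0) to (15, 5): C(20, 15) = 15504. Paths through (8, 3): (paths (0, 0) → (8, 3)) × (paths (8, 3) → (15, 5)) = C(11, 8) · C(9, 7) = 165 · 36 = 5940. Avoidance count = 15504 − 5940 = 9564.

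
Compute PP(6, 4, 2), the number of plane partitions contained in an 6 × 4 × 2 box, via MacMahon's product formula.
PP(6, 4, 2) = 13860

Evaluate the triple product over i = 1..6, j = 1..4, k = 1..2. The factors are (2/1) · (3/2) · (3/2) · (4/3) · (4/3) · (5/4) · (5/4) · (6/5) · … (48 factors total). The numerators and denominators telescope so the product is an integer; carrying out the multiplication exactly gives PP(6, 4, 2) = 13860.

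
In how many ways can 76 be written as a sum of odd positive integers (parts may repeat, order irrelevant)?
p_odd(76) = 53250

Enumerate partitions using only odd parts via the recurrence o(n, m) = o(n, m−2) + o(n−m, m) over odd m, starting from the largest odd part ≤ n. This gives p_odd(76) = 53250. (Euler's theorem: equals the count of distinct-part partitions.)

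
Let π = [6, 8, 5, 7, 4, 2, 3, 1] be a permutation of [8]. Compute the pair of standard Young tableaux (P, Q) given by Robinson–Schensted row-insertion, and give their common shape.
P = [1, 3] / [2, 7] / [4, 8] / [5] / [6];  Q = [1, 2] / [3, 4] / [5, 7] / [6] / [8];  common shape = (2, 2, 2, 1, 1)

Row-insert the values π_1, π_2, … into P one at a time, bumping the leftmost entry strictly greater than the inserted value down to the next row. The recording tableau Q records, in position (i, j), the step at which that cell was added to P.
  Insert 6 (step 1): P = [6];  Q = [1]
  Insert 8 (step 2): P = [6, 8];  Q = [1, 2]
  Insert 5 (step 3): P = [5, 8] / [6];  Q = [1, 2] / [3]
  Insert 7 (step 4): P = [5, 7] / [6, 8];  Q = [1, 2] / [3, 4]
  Insert 4 (step 5): P = [4, 7] / [5, 8] / [6];  Q = [1, 2] / [3, 4] / [5]
  Insert 2 (step 6): P = [2, 7] / [4, 8] / [5] / [6];  Q = [1, 2] / [3, 4] / [5] / [6]
  Insert 3 (step 7): P = [2, 3] / [4, 7] / [5, 8] / [6];  Q = [1, 2] / [3, 4] / [5, 7] / [6]
  Insert 1 (step 8): P = [1, 3] / [2, 7] / [4, 8] / [5] / [6];  Q = [1, 2] / [3, 4] / [5, 7] / [6] / [8]
Final shape: (2, 2, 2, 1, 1).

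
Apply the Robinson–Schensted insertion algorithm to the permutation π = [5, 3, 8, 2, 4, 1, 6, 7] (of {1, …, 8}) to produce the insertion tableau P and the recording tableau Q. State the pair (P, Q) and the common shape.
P = [1, 4, 6, 7] / [2, 8] / [3] / [5];  Q = [1, 3, 7, 8] / [2, 5] / [4] / [6];  common shape = (4, 2, 1, 1)

Row-insert the values π_1, π_2, … into P one at a time, bumping the leftmost entry strictly greater than the inserted value down to the next row. The recording tableau Q records, in position (i, j), the step at which that cell was added to P.
  Insert 5 (step 1): P = [5];  Q = [1]
  Insert 3 (step 2): P = [3] / [5];  Q = [1] / [2]
  Insert 8 (step 3): P = [3, 8] / [5];  Q = [1, 3] / [2]
  Insert 2 (step 4): P = [2, 8] / [3] / [5];  Q = [1, 3] / [2] / [4]
  Insert 4 (step 5): P = [2, 4] / [3, 8] / [5];  Q = [1, 3] / [2, 5] / [4]
  Insert 1 (step 6): P = [1, 4] / [2, 8] / [3] / [5];  Q = [1, 3] / [2, 5] / [4] / [6]
  Insert 6 (step 7): P = [1, 4, 6] / [2, 8] / [3] / [5];  Q = [1, 3, 7] / [2, 5] / [4] / [6]
  Insert 7 (step 8): P = [1, 4, 6, 7] / [2, 8] / [3] / [5];  Q = [1, 3, 7, 8] / [2, 5] / [4] / [6]
Final shape: (4, 2, 1, 1).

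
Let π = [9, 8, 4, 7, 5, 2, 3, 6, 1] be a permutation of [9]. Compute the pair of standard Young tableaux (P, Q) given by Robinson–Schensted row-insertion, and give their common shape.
P = [1, 3, 6] / [2, 5] / [4] / [7] / [8] / [9];  Q = [1, 4, 8] / [2, 7] / [3] / [5] / [6] / [9];  common shape = (3, 2, 1, 1, 1, 1)

Row-insert the values π_1, π_2, … into P one at a time, bumping the leftmost entry strictly greater than the inserted value down to the next row. The recording tableau Q records, in position (i, j), the step at which that cell was added to P.
  Insert 9 (step 1): P = [9];  Q = [1]
  Insert 8 (step 2): P = [8] / [9];  Q = [1] / [2]
  Insert 4 (step 3): P = [4] / [8] / [9];  Q = [1] / [2] / [3]
  Insert 7 (step 4): P = [4, 7] / [8] / [9];  Q = [1, 4] / [2] / [3]
  Insert 5 (step 5): P = [4, 5] / [7] / [8] / [9];  Q = [1, 4] / [2] / [3] / [5]
  Insert 2 (step 6): P = [2, 5] / [4] / [7] / [8] / [9];  Q = [1, 4] / [2] / [3] / [5] / [6]
  Insert 3 (step 7): P = [2, 3] / [4, 5] / [7] / [8] / [9];  Q = [1, 4] / [2, 7] / [3] / [5] / [6]
  Insert 6 (step 8): P = [2, 3, 6] / [4, 5] / [7] / [8] / [9];  Q = [1, 4, 8] / [2, 7] / [3] / [5] / [6]
  Insert 1 (step 9): P = [1, 3, 6] / [2, 5] / [4] / [7] / [8] / [9];  Q = [1, 4, 8] / [2, 7] / [3] / [5] / [6] / [9]
Final shape: (3, 2, 1, 1, 1, 1).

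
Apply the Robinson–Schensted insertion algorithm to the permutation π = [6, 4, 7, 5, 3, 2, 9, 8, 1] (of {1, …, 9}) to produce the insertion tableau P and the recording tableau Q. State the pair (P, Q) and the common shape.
P = [1, 5, 8] / [2, 7, 9] / [3] / [4] / [6];  Q = [1, 3, 7] / [2, 4, 8] / [5] / [6] / [9];  common shape = (3, 3, 1, 1, 1)

Row-insert the values π_1, π_2, … into P one at a time, bumping the leftmost entry strictly greater than the inserted value down to the next row. The recording tableau Q records, in position (i, j), the step at which that cell was added to P.
  Insert 6 (step 1): P = [6];  Q = [1]
  Insert 4 (step 2): P = [4] / [6];  Q = [1] / [2]
  Insert 7 (step 3): P = [4, 7] / [6];  Q = [1, 3] / [2]
  Insert 5 (step 4): P = [4, 5] / [6, 7];  Q = [1, 3] / [2, 4]
  Insert 3 (step 5): P = [3, 5] / [4, 7] / [6];  Q = [1, 3] / [2, 4] / [5]
  Insert 2 (step 6): P = [2, 5] / [3, 7] / [4] / [6];  Q = [1, 3] / [2, 4] / [5] / [6]
  Insert 9 (step 7): P = [2, 5, 9] / [3, 7] / [4] / [6];  Q = [1, 3, 7] / [2, 4] / [5] / [6]
  Insert 8 (step 8): P = [2, 5, 8] / [3, 7, 9] / [4] / [6];  Q = [1, 3, 7] / [2, 4, 8] / [5] / [6]
  Insert 1 (step 9): P = [1, 5, 8] / [2, 7, 9] / [3] / [4] / [6];  Q = [1, 3, 7] / [2, 4, 8] / [5] / [6] / [9]
Final shape: (3, 3, 1, 1, 1).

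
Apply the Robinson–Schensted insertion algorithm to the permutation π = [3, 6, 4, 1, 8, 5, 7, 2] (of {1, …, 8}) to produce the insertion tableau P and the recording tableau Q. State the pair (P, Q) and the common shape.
P = [1, 2, 5, 7] / [3, 4] / [6, 8];  Q = [1, 2, 5, 7] / [3, 6] / [4, 8];  common shape = (4, 2, 2)

Row-insert the values π_1, π_2, … into P one at a time, bumping the leftmost entry strictly greater than the inserted value down to the next row. The recording tableau Q records, in position (i, j), the step at which that cell was added to P.
  Insert 3 (step 1): P = [3];  Q = [1]
  Insert 6 (step 2): P = [3, 6];  Q = [1, 2]
  Insert 4 (step 3): P = [3, 4] / [6];  Q = [1, 2] / [3]
  Insert 1 (step 4): P = [1, 4] / [3] / [6];  Q = [1, 2] / [3] / [4]
  Insert 8 (step 5): P = [1, 4, 8] / [3] / [6];  Q = [1, 2, 5] / [3] / [4]
  Insert 5 (step 6): P = [1, 4, 5] / [3, 8] / [6];  Q = [1, 2, 5] / [3, 6] / [4]
  Insert 7 (step 7): P = [1, 4, 5, 7] / [3, 8] / [6];  Q = [1, 2, 5, 7] / [3, 6] / [4]
  Insert 2 (step 8): P = [1, 2, 5, 7] / [3, 4] / [6, 8];  Q = [1, 2, 5, 7] / [3, 6] / [4, 8]
Final shape: (4, 2, 2).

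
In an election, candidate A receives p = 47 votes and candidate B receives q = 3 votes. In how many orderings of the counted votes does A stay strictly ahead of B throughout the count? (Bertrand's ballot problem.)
Strict-lead orderings = 17248

Total orderings of the 50 votes with 47 for A: C(50, 47) = 19600. By the Bertrand ballot formula (Cycle Lemma / reflection principle), the number of orderings in which A is strictly ahead of B throughout is (p − q)/(p + q) · C(p + q, p) = (47 − 3)/(47 + 3) · 19600 = 17248.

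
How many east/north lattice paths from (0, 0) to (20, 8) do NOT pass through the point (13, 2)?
Number of paths = 2927925

Total paths from (0, 0) to (20, 8): C(28, 20) = 3108105. Paths through (13, 2): (paths (0, 0) → (13, 2)) × (paths (13, 2) → (20, 8)) = C(15, 13) · C(13, 7) = 105 · 1716 = 180180. Avoidance count = 3108105 − 180180 = 2927925.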